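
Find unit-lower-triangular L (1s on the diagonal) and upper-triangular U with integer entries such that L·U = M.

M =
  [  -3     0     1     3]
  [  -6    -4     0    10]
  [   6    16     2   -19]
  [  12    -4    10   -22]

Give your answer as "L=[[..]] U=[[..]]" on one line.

L=[[1,0,0,0],[2,1,0,0],[-2,-4,1,0],[-4,1,-4,1]] U=[[-3,0,1,3],[0,-4,-2,4],[0,0,-4,3],[0,0,0,-2]]

  row1 -= 2·row0 → [0,-4,-2,4]
  row2 -= -2·row0 → [0,16,4,-13]
  row3 -= -4·row0 → [0,-4,14,-10]
  row2 -= -4·row1 → [0,0,-4,3]
  row3 -= 1·row1 → [0,0,16,-14]
  row3 -= -4·row2 → [0,0,0,-2]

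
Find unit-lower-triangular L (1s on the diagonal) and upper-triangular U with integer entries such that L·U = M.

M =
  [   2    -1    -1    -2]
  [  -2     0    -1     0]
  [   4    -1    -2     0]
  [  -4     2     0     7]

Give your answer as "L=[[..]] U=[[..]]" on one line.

  row1 -= -1·row0 → [0,-1,-2,-2]
  row2 -= 2·row0 → [0,1,0,4]
  row3 -= -2·row0 → [0,0,-2,3]
  row2 -= -1·row1 → [0,0,-2,2]
  row3 -= 0·row1 → [0,0,-2,3]
  row3 -= 1·row2 → [0,0,0,1]

L=[[1,0,0,0],[-1,1,0,0],[2,-1,1,0],[-2,0,1,1]] U=[[2,-1,-1,-2],[0,-1,-2,-2],[0,0,-2,2],[0,0,0,1]]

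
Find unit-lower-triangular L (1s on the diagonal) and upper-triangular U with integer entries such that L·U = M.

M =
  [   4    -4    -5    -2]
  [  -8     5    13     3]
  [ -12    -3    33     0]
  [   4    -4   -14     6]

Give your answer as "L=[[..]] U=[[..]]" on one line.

L=[[1,0,0,0],[-2,1,0,0],[-3,5,1,0],[1,0,-3,1]] U=[[4,-4,-5,-2],[0,-3,3,-1],[0,0,3,-1],[0,0,0,5]]

  row1 -= -2·row0 → [0,-3,3,-1]
  row2 -= -3·row0 → [0,-15,18,-6]
  row3 -= 1·row0 → [0,0,-9,8]
  row2 -= 5·row1 → [0,0,3,-1]
  row3 -= 0·row1 → [0,0,-9,8]
  row3 -= -3·row2 → [0,0,0,5]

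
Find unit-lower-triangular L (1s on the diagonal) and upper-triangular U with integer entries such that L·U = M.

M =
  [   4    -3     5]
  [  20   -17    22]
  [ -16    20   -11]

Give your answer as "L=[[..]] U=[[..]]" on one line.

L=[[1,0,0],[5,1,0],[-4,-4,1]] U=[[4,-3,5],[0,-2,-3],[0,0,-3]]

  r1 -= 5·r0 → [0,-2,-3]
  r2 -= -4·r0 → [0,8,9]
  r2 -= -4·r1 → [0,0,-3]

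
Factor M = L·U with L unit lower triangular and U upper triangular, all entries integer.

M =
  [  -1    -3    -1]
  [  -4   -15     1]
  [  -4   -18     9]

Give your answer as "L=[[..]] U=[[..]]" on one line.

  row1 -= 4·row0 → [0,-3,5]
  row2 -= 4·row0 → [0,-6,13]
  row2 -= 2·row1 → [0,0,3]

L=[[1,0,0],[4,1,0],[4,2,1]] U=[[-1,-3,-1],[0,-3,5],[0,0,3]]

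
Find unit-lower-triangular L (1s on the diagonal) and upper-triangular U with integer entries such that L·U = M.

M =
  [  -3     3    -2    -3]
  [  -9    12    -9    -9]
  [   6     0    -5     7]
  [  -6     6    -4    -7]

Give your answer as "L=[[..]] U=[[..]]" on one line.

L=[[1,0,0,0],[3,1,0,0],[-2,2,1,0],[2,0,0,1]] U=[[-3,3,-2,-3],[0,3,-3,0],[0,0,-3,1],[0,0,0,-1]]

  r1 -= 3·r0 → [0,3,-3,0]
  r2 -= -2·r0 → [0,6,-9,1]
  r3 -= 2·r0 → [0,0,0,-1]
  r2 -= 2·r1 → [0,0,-3,1]
  r3 -= 0·r1 → [0,0,0,-1]
  r3 -= 0·r2 → [0,0,0,-1]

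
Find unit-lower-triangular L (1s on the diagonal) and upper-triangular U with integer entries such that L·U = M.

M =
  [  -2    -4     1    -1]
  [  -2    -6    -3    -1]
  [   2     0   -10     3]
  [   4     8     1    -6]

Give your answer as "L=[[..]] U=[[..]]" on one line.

  row1 -= 1·row0 → [0,-2,-4,0]
  row2 -= -1·row0 → [0,-4,-9,2]
  row3 -= -2·row0 → [0,0,3,-8]
  row2 -= 2·row1 → [0,0,-1,2]
  row3 -= 0·row1 → [0,0,3,-8]
  row3 -= -3·row2 → [0,0,0,-2]

L=[[1,0,0,0],[1,1,0,0],[-1,2,1,0],[-2,0,-3,1]] U=[[-2,-4,1,-1],[0,-2,-4,0],[0,0,-1,2],[0,0,0,-2]]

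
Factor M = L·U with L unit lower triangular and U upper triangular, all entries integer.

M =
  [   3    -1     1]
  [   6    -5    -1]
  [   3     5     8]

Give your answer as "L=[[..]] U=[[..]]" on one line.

L=[[1,0,0],[2,1,0],[1,-2,1]] U=[[3,-1,1],[0,-3,-3],[0,0,1]]

  row1 -= 2·row0 → [0,-3,-3]
  row2 -= 1·row0 → [0,6,7]
  row2 -= -2·row1 → [0,0,1]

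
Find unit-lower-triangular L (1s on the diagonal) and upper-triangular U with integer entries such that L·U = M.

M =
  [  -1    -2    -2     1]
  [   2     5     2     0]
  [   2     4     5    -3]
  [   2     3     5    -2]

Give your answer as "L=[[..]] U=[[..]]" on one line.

L=[[1,0,0,0],[-2,1,0,0],[-2,0,1,0],[-2,-1,-1,1]] U=[[-1,-2,-2,1],[0,1,-2,2],[0,0,1,-1],[0,0,0,1]]

  row1 -= -2·row0 → [0,1,-2,2]
  row2 -= -2·row0 → [0,0,1,-1]
  row3 -= -2·row0 → [0,-1,1,0]
  row2 -= 0·row1 → [0,0,1,-1]
  row3 -= -1·row1 → [0,0,-1,2]
  row3 -= -1·row2 → [0,0,0,1]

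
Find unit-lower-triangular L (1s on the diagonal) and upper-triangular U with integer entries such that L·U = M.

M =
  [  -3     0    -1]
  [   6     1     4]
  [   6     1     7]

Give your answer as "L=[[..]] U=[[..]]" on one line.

L=[[1,0,0],[-2,1,0],[-2,1,1]] U=[[-3,0,-1],[0,1,2],[0,0,3]]

  r1 -= -2·r0 → [0,1,2]
  r2 -= -2·r0 → [0,1,5]
  r2 -= 1·r1 → [0,0,3]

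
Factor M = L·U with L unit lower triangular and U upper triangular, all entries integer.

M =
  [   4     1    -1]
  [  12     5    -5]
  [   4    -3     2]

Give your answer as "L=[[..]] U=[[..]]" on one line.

L=[[1,0,0],[3,1,0],[1,-2,1]] U=[[4,1,-1],[0,2,-2],[0,0,-1]]

  R1 -= 3·R0 → [0,2,-2]
  R2 -= 1·R0 → [0,-4,3]
  R2 -= -2·R1 → [0,0,-1]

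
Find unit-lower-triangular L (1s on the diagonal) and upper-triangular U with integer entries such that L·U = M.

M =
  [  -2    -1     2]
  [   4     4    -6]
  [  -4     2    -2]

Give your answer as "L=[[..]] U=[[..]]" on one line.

  r1 -= -2·r0 → [0,2,-2]
  r2 -= 2·r0 → [0,4,-6]
  r2 -= 2·r1 → [0,0,-2]

L=[[1,0,0],[-2,1,0],[2,2,1]] U=[[-2,-1,2],[0,2,-2],[0,0,-2]]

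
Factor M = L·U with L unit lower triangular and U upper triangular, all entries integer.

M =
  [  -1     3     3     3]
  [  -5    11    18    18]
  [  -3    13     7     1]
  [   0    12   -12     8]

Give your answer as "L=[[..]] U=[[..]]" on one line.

L=[[1,0,0,0],[5,1,0,0],[3,-1,1,0],[0,-3,-3,1]] U=[[-1,3,3,3],[0,-4,3,3],[0,0,1,-5],[0,0,0,2]]

  row1 -= 5·row0 → [0,-4,3,3]
  row2 -= 3·row0 → [0,4,-2,-8]
  row3 -= 0·row0 → [0,12,-12,8]
  row2 -= -1·row1 → [0,0,1,-5]
  row3 -= -3·row1 → [0,0,-3,17]
  row3 -= -3·row2 → [0,0,0,2]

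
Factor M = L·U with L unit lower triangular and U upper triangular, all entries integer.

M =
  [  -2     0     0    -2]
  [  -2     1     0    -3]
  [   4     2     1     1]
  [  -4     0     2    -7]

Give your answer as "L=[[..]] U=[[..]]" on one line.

  row1 -= 1·row0 → [0,1,0,-1]
  row2 -= -2·row0 → [0,2,1,-3]
  row3 -= 2·row0 → [0,0,2,-3]
  row2 -= 2·row1 → [0,0,1,-1]
  row3 -= 0·row1 → [0,0,2,-3]
  row3 -= 2·row2 → [0,0,0,-1]

L=[[1,0,0,0],[1,1,0,0],[-2,2,1,0],[2,0,2,1]] U=[[-2,0,0,-2],[0,1,0,-1],[0,0,1,-1],[0,0,0,-1]]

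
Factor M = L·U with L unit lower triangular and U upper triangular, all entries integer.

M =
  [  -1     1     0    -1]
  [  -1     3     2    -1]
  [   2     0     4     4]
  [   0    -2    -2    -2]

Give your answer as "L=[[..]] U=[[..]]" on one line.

L=[[1,0,0,0],[1,1,0,0],[-2,1,1,0],[0,-1,0,1]] U=[[-1,1,0,-1],[0,2,2,0],[0,0,2,2],[0,0,0,-2]]

  row1 -= 1·row0 → [0,2,2,0]
  row2 -= -2·row0 → [0,2,4,2]
  row3 -= 0·row0 → [0,-2,-2,-2]
  row2 -= 1·row1 → [0,0,2,2]
  row3 -= -1·row1 → [0,0,0,-2]
  row3 -= 0·row2 → [0,0,0,-2]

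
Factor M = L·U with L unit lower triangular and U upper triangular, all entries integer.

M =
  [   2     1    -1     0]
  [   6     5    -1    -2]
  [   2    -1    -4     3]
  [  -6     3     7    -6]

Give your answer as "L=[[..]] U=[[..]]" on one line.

L=[[1,0,0,0],[3,1,0,0],[1,-1,1,0],[-3,3,2,1]] U=[[2,1,-1,0],[0,2,2,-2],[0,0,-1,1],[0,0,0,-2]]

  row1 -= 3·row0 → [0,2,2,-2]
  row2 -= 1·row0 → [0,-2,-3,3]
  row3 -= -3·row0 → [0,6,4,-6]
  row2 -= -1·row1 → [0,0,-1,1]
  row3 -= 3·row1 → [0,0,-2,0]
  row3 -= 2·row2 → [0,0,0,-2]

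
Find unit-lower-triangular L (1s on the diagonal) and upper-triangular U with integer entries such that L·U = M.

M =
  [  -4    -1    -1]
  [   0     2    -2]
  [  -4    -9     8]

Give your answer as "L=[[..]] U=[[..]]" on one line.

  r1 -= 0·r0 → [0,2,-2]
  r2 -= 1·r0 → [0,-8,9]
  r2 -= -4·r1 → [0,0,1]

L=[[1,0,0],[0,1,0],[1,-4,1]] U=[[-4,-1,-1],[0,2,-2],[0,0,1]]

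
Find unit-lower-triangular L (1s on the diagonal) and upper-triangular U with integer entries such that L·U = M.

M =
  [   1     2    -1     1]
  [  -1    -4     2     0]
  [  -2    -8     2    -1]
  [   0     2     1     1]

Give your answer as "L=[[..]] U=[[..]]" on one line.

  R1 -= -1·R0 → [0,-2,1,1]
  R2 -= -2·R0 → [0,-4,0,1]
  R3 -= 0·R0 → [0,2,1,1]
  R2 -= 2·R1 → [0,0,-2,-1]
  R3 -= -1·R1 → [0,0,2,2]
  R3 -= -1·R2 → [0,0,0,1]

L=[[1,0,0,0],[-1,1,0,0],[-2,2,1,0],[0,-1,-1,1]] U=[[1,2,-1,1],[0,-2,1,1],[0,0,-2,-1],[0,0,0,1]]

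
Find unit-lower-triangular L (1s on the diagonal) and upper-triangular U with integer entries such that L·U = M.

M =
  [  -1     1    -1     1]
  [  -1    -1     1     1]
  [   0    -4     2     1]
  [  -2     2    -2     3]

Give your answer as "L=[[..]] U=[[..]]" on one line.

L=[[1,0,0,0],[1,1,0,0],[0,2,1,0],[2,0,0,1]] U=[[-1,1,-1,1],[0,-2,2,0],[0,0,-2,1],[0,0,0,1]]

  r1 -= 1·r0 → [0,-2,2,0]
  r2 -= 0·r0 → [0,-4,2,1]
  r3 -= 2·r0 → [0,0,0,1]
  r2 -= 2·r1 → [0,0,-2,1]
  r3 -= 0·r1 → [0,0,0,1]
  r3 -= 0·r2 → [0,0,0,1]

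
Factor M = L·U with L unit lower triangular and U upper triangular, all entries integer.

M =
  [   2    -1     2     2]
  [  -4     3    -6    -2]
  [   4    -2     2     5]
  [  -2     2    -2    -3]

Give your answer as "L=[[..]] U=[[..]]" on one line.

  R1 -= -2·R0 → [0,1,-2,2]
  R2 -= 2·R0 → [0,0,-2,1]
  R3 -= -1·R0 → [0,1,0,-1]
  R2 -= 0·R1 → [0,0,-2,1]
  R3 -= 1·R1 → [0,0,2,-3]
  R3 -= -1·R2 → [0,0,0,-2]

L=[[1,0,0,0],[-2,1,0,0],[2,0,1,0],[-1,1,-1,1]] U=[[2,-1,2,2],[0,1,-2,2],[0,0,-2,1],[0,0,0,-2]]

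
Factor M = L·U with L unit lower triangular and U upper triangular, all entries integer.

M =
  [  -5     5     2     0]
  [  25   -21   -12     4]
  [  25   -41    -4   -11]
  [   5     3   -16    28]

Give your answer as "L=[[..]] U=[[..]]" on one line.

L=[[1,0,0,0],[-5,1,0,0],[-5,-4,1,0],[-1,2,5,1]] U=[[-5,5,2,0],[0,4,-2,4],[0,0,-2,5],[0,0,0,-5]]

  R1 -= -5·R0 → [0,4,-2,4]
  R2 -= -5·R0 → [0,-16,6,-11]
  R3 -= -1·R0 → [0,8,-14,28]
  R2 -= -4·R1 → [0,0,-2,5]
  R3 -= 2·R1 → [0,0,-10,20]
  R3 -= 5·R2 → [0,0,0,-5]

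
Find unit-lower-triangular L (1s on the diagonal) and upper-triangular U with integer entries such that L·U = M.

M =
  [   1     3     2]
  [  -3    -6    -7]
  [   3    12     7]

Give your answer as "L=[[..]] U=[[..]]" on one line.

L=[[1,0,0],[-3,1,0],[3,1,1]] U=[[1,3,2],[0,3,-1],[0,0,2]]

  R1 -= -3·R0 → [0,3,-1]
  R2 -= 3·R0 → [0,3,1]
  R2 -= 1·R1 → [0,0,2]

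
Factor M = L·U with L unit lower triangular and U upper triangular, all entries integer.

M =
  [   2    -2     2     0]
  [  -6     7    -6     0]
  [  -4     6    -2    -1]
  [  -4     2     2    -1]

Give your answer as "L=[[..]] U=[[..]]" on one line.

  r1 -= -3·r0 → [0,1,0,0]
  r2 -= -2·r0 → [0,2,2,-1]
  r3 -= -2·r0 → [0,-2,6,-1]
  r2 -= 2·r1 → [0,0,2,-1]
  r3 -= -2·r1 → [0,0,6,-1]
  r3 -= 3·r2 → [0,0,0,2]

L=[[1,0,0,0],[-3,1,0,0],[-2,2,1,0],[-2,-2,3,1]] U=[[2,-2,2,0],[0,1,0,0],[0,0,2,-1],[0,0,0,2]]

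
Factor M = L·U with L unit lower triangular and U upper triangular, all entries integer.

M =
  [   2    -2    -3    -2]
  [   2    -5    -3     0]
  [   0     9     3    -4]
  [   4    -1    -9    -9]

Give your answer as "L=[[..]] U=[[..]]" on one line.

L=[[1,0,0,0],[1,1,0,0],[0,-3,1,0],[2,-1,-1,1]] U=[[2,-2,-3,-2],[0,-3,0,2],[0,0,3,2],[0,0,0,-1]]

  R1 -= 1·R0 → [0,-3,0,2]
  R2 -= 0·R0 → [0,9,3,-4]
  R3 -= 2·R0 → [0,3,-3,-5]
  R2 -= -3·R1 → [0,0,3,2]
  R3 -= -1·R1 → [0,0,-3,-3]
  R3 -= -1·R2 → [0,0,0,-1]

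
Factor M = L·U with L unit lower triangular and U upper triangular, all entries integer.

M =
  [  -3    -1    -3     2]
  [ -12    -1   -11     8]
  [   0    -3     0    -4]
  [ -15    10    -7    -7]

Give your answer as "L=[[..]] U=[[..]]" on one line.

  r1 -= 4·r0 → [0,3,1,0]
  r2 -= 0·r0 → [0,-3,0,-4]
  r3 -= 5·r0 → [0,15,8,-17]
  r2 -= -1·r1 → [0,0,1,-4]
  r3 -= 5·r1 → [0,0,3,-17]
  r3 -= 3·r2 → [0,0,0,-5]

L=[[1,0,0,0],[4,1,0,0],[0,-1,1,0],[5,5,3,1]] U=[[-3,-1,-3,2],[0,3,1,0],[0,0,1,-4],[0,0,0,-5]]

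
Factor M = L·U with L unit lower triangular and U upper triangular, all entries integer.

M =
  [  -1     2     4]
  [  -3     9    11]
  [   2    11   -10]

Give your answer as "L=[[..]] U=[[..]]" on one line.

  r1 -= 3·r0 → [0,3,-1]
  r2 -= -2·r0 → [0,15,-2]
  r2 -= 5·r1 → [0,0,3]

L=[[1,0,0],[3,1,0],[-2,5,1]] U=[[-1,2,4],[0,3,-1],[0,0,3]]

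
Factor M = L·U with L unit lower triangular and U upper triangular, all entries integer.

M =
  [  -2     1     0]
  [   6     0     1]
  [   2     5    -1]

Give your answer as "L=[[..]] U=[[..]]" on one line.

L=[[1,0,0],[-3,1,0],[-1,2,1]] U=[[-2,1,0],[0,3,1],[0,0,-3]]

  R1 -= -3·R0 → [0,3,1]
  R2 -= -1·R0 → [0,6,-1]
  R2 -= 2·R1 → [0,0,-3]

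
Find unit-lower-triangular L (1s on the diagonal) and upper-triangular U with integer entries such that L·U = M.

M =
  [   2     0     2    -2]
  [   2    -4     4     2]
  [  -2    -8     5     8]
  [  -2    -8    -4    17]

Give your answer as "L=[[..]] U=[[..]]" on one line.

  r1 -= 1·r0 → [0,-4,2,4]
  r2 -= -1·r0 → [0,-8,7,6]
  r3 -= -1·r0 → [0,-8,-2,15]
  r2 -= 2·r1 → [0,0,3,-2]
  r3 -= 2·r1 → [0,0,-6,7]
  r3 -= -2·r2 → [0,0,0,3]

L=[[1,0,0,0],[1,1,0,0],[-1,2,1,0],[-1,2,-2,1]] U=[[2,0,2,-2],[0,-4,2,4],[0,0,3,-2],[0,0,0,3]]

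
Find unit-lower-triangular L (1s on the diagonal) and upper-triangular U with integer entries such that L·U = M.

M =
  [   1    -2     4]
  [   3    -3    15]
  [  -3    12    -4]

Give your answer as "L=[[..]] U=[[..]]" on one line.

  row1 -= 3·row0 → [0,3,3]
  row2 -= -3·row0 → [0,6,8]
  row2 -= 2·row1 → [0,0,2]

L=[[1,0,0],[3,1,0],[-3,2,1]] U=[[1,-2,4],[0,3,3],[0,0,2]]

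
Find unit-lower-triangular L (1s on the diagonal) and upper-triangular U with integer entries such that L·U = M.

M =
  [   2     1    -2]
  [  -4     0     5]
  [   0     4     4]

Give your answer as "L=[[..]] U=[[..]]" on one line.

L=[[1,0,0],[-2,1,0],[0,2,1]] U=[[2,1,-2],[0,2,1],[0,0,2]]

  r1 -= -2·r0 → [0,2,1]
  r2 -= 0·r0 → [0,4,4]
  r2 -= 2·r1 → [0,0,2]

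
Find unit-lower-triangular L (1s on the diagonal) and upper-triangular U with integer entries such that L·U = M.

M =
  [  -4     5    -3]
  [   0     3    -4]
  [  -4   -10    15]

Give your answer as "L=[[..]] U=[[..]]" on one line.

  r1 -= 0·r0 → [0,3,-4]
  r2 -= 1·r0 → [0,-15,18]
  r2 -= -5·r1 → [0,0,-2]

L=[[1,0,0],[0,1,0],[1,-5,1]] U=[[-4,5,-3],[0,3,-4],[0,0,-2]]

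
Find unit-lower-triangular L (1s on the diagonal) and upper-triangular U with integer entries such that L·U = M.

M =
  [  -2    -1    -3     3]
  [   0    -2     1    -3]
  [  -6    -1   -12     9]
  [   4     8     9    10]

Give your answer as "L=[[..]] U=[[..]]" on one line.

  row1 -= 0·row0 → [0,-2,1,-3]
  row2 -= 3·row0 → [0,2,-3,0]
  row3 -= -2·row0 → [0,6,3,16]
  row2 -= -1·row1 → [0,0,-2,-3]
  row3 -= -3·row1 → [0,0,6,7]
  row3 -= -3·row2 → [0,0,0,-2]

L=[[1,0,0,0],[0,1,0,0],[3,-1,1,0],[-2,-3,-3,1]] U=[[-2,-1,-3,3],[0,-2,1,-3],[0,0,-2,-3],[0,0,0,-2]]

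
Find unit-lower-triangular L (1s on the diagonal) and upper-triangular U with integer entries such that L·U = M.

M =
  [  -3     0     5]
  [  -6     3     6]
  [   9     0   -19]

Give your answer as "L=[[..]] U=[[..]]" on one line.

  R1 -= 2·R0 → [0,3,-4]
  R2 -= -3·R0 → [0,0,-4]
  R2 -= 0·R1 → [0,0,-4]

L=[[1,0,0],[2,1,0],[-3,0,1]] U=[[-3,0,5],[0,3,-4],[0,0,-4]]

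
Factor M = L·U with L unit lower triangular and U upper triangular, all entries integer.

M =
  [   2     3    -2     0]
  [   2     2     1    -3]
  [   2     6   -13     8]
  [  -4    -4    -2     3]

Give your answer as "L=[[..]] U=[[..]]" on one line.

  row1 -= 1·row0 → [0,-1,3,-3]
  row2 -= 1·row0 → [0,3,-11,8]
  row3 -= -2·row0 → [0,2,-6,3]
  row2 -= -3·row1 → [0,0,-2,-1]
  row3 -= -2·row1 → [0,0,0,-3]
  row3 -= 0·row2 → [0,0,0,-3]

L=[[1,0,0,0],[1,1,0,0],[1,-3,1,0],[-2,-2,0,1]] U=[[2,3,-2,0],[0,-1,3,-3],[0,0,-2,-1],[0,0,0,-3]]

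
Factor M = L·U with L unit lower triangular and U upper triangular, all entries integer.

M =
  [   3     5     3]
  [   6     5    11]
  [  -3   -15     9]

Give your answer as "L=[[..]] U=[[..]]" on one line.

  row1 -= 2·row0 → [0,-5,5]
  row2 -= -1·row0 → [0,-10,12]
  row2 -= 2·row1 → [0,0,2]

L=[[1,0,0],[2,1,0],[-1,2,1]] U=[[3,5,3],[0,-5,5],[0,0,2]]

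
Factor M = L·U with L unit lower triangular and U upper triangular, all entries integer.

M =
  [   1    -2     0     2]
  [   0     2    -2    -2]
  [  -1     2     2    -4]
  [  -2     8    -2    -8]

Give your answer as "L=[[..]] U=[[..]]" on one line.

  row1 -= 0·row0 → [0,2,-2,-2]
  row2 -= -1·row0 → [0,0,2,-2]
  row3 -= -2·row0 → [0,4,-2,-4]
  row2 -= 0·row1 → [0,0,2,-2]
  row3 -= 2·row1 → [0,0,2,0]
  row3 -= 1·row2 → [0,0,0,2]

L=[[1,0,0,0],[0,1,0,0],[-1,0,1,0],[-2,2,1,1]] U=[[1,-2,0,2],[0,2,-2,-2],[0,0,2,-2],[0,0,0,2]]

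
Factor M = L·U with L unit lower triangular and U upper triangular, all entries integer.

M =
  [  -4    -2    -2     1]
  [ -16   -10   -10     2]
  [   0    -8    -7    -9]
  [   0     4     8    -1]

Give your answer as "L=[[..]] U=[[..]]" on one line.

L=[[1,0,0,0],[4,1,0,0],[0,4,1,0],[0,-2,4,1]] U=[[-4,-2,-2,1],[0,-2,-2,-2],[0,0,1,-1],[0,0,0,-1]]

  R1 -= 4·R0 → [0,-2,-2,-2]
  R2 -= 0·R0 → [0,-8,-7,-9]
  R3 -= 0·R0 → [0,4,8,-1]
  R2 -= 4·R1 → [0,0,1,-1]
  R3 -= -2·R1 → [0,0,4,-5]
  R3 -= 4·R2 → [0,0,0,-1]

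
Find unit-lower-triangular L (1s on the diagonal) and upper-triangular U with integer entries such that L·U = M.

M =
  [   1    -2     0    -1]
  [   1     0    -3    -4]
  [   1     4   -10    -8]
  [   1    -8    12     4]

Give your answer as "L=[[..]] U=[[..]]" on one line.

  row1 -= 1·row0 → [0,2,-3,-3]
  row2 -= 1·row0 → [0,6,-10,-7]
  row3 -= 1·row0 → [0,-6,12,5]
  row2 -= 3·row1 → [0,0,-1,2]
  row3 -= -3·row1 → [0,0,3,-4]
  row3 -= -3·row2 → [0,0,0,2]

L=[[1,0,0,0],[1,1,0,0],[1,3,1,0],[1,-3,-3,1]] U=[[1,-2,0,-1],[0,2,-3,-3],[0,0,-1,2],[0,0,0,2]]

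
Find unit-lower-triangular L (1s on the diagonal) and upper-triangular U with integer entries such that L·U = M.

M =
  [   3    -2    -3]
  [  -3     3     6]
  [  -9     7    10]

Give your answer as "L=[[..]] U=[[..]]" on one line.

  row1 -= -1·row0 → [0,1,3]
  row2 -= -3·row0 → [0,1,1]
  row2 -= 1·row1 → [0,0,-2]

L=[[1,0,0],[-1,1,0],[-3,1,1]] U=[[3,-2,-3],[0,1,3],[0,0,-2]]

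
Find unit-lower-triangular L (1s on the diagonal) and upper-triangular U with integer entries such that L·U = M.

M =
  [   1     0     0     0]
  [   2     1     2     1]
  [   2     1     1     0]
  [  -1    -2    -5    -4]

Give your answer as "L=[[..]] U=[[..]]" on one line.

  row1 -= 2·row0 → [0,1,2,1]
  row2 -= 2·row0 → [0,1,1,0]
  row3 -= -1·row0 → [0,-2,-5,-4]
  row2 -= 1·row1 → [0,0,-1,-1]
  row3 -= -2·row1 → [0,0,-1,-2]
  row3 -= 1·row2 → [0,0,0,-1]

L=[[1,0,0,0],[2,1,0,0],[2,1,1,0],[-1,-2,1,1]] U=[[1,0,0,0],[0,1,2,1],[0,0,-1,-1],[0,0,0,-1]]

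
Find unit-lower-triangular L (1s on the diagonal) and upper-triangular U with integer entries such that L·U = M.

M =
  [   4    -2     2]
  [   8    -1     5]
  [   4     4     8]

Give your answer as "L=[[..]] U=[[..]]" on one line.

L=[[1,0,0],[2,1,0],[1,2,1]] U=[[4,-2,2],[0,3,1],[0,0,4]]

  R1 -= 2·R0 → [0,3,1]
  R2 -= 1·R0 → [0,6,6]
  R2 -= 2·R1 → [0,0,4]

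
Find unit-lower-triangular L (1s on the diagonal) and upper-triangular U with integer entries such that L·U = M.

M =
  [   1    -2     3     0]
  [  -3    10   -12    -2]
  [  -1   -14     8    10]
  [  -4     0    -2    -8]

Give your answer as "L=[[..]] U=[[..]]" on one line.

L=[[1,0,0,0],[-3,1,0,0],[-1,-4,1,0],[-4,-2,-4,1]] U=[[1,-2,3,0],[0,4,-3,-2],[0,0,-1,2],[0,0,0,-4]]

  row1 -= -3·row0 → [0,4,-3,-2]
  row2 -= -1·row0 → [0,-16,11,10]
  row3 -= -4·row0 → [0,-8,10,-8]
  row2 -= -4·row1 → [0,0,-1,2]
  row3 -= -2·row1 → [0,0,4,-12]
  row3 -= -4·row2 → [0,0,0,-4]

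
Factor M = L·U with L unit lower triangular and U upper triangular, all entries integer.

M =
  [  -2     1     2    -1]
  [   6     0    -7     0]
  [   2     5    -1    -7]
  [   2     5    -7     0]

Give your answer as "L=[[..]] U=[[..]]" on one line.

L=[[1,0,0,0],[-3,1,0,0],[-1,2,1,0],[-1,2,-1,1]] U=[[-2,1,2,-1],[0,3,-1,-3],[0,0,3,-2],[0,0,0,3]]

  R1 -= -3·R0 → [0,3,-1,-3]
  R2 -= -1·R0 → [0,6,1,-8]
  R3 -= -1·R0 → [0,6,-5,-1]
  R2 -= 2·R1 → [0,0,3,-2]
  R3 -= 2·R1 → [0,0,-3,5]
  R3 -= -1·R2 → [0,0,0,3]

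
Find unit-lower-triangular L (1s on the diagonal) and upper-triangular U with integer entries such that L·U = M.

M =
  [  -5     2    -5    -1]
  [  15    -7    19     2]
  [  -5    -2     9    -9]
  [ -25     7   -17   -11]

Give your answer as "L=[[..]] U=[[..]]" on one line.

  r1 -= -3·r0 → [0,-1,4,-1]
  r2 -= 1·r0 → [0,-4,14,-8]
  r3 -= 5·r0 → [0,-3,8,-6]
  r2 -= 4·r1 → [0,0,-2,-4]
  r3 -= 3·r1 → [0,0,-4,-3]
  r3 -= 2·r2 → [0,0,0,5]

L=[[1,0,0,0],[-3,1,0,0],[1,4,1,0],[5,3,2,1]] U=[[-5,2,-5,-1],[0,-1,4,-1],[0,0,-2,-4],[0,0,0,5]]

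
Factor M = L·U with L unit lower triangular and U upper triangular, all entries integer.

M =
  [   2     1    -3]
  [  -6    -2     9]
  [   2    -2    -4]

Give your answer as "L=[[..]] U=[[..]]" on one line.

L=[[1,0,0],[-3,1,0],[1,-3,1]] U=[[2,1,-3],[0,1,0],[0,0,-1]]

  row1 -= -3·row0 → [0,1,0]
  row2 -= 1·row0 → [0,-3,-1]
  row2 -= -3·row1 → [0,0,-1]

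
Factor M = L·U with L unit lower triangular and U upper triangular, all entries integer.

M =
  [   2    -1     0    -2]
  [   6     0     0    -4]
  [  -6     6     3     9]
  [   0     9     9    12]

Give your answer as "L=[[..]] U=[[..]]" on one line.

  r1 -= 3·r0 → [0,3,0,2]
  r2 -= -3·r0 → [0,3,3,3]
  r3 -= 0·r0 → [0,9,9,12]
  r2 -= 1·r1 → [0,0,3,1]
  r3 -= 3·r1 → [0,0,9,6]
  r3 -= 3·r2 → [0,0,0,3]

L=[[1,0,0,0],[3,1,0,0],[-3,1,1,0],[0,3,3,1]] U=[[2,-1,0,-2],[0,3,0,2],[0,0,3,1],[0,0,0,3]]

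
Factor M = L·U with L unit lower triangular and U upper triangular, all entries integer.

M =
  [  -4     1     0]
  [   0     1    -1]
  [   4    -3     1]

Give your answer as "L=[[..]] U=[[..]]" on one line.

  row1 -= 0·row0 → [0,1,-1]
  row2 -= -1·row0 → [0,-2,1]
  row2 -= -2·row1 → [0,0,-1]

L=[[1,0,0],[0,1,0],[-1,-2,1]] U=[[-4,1,0],[0,1,-1],[0,0,-1]]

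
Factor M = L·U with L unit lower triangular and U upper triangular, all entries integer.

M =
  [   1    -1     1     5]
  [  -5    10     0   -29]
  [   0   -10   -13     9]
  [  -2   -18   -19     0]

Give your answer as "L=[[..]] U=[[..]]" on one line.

  R1 -= -5·R0 → [0,5,5,-4]
  R2 -= 0·R0 → [0,-10,-13,9]
  R3 -= -2·R0 → [0,-20,-17,10]
  R2 -= -2·R1 → [0,0,-3,1]
  R3 -= -4·R1 → [0,0,3,-6]
  R3 -= -1·R2 → [0,0,0,-5]

L=[[1,0,0,0],[-5,1,0,0],[0,-2,1,0],[-2,-4,-1,1]] U=[[1,-1,1,5],[0,5,5,-4],[0,0,-3,1],[0,0,0,-5]]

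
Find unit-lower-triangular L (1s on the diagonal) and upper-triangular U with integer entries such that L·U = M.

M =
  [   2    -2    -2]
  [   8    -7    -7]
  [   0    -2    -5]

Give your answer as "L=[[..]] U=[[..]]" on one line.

  row1 -= 4·row0 → [0,1,1]
  row2 -= 0·row0 → [0,-2,-5]
  row2 -= -2·row1 → [0,0,-3]

L=[[1,0,0],[4,1,0],[0,-2,1]] U=[[2,-2,-2],[0,1,1],[0,0,-3]]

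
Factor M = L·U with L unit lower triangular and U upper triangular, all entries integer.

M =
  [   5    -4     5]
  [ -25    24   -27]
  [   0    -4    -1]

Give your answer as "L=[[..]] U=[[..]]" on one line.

  r1 -= -5·r0 → [0,4,-2]
  r2 -= 0·r0 → [0,-4,-1]
  r2 -= -1·r1 → [0,0,-3]

L=[[1,0,0],[-5,1,0],[0,-1,1]] U=[[5,-4,5],[0,4,-2],[0,0,-3]]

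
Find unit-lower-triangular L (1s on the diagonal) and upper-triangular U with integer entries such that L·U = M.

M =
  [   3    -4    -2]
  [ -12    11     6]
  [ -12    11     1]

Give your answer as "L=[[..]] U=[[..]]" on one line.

L=[[1,0,0],[-4,1,0],[-4,1,1]] U=[[3,-4,-2],[0,-5,-2],[0,0,-5]]

  R1 -= -4·R0 → [0,-5,-2]
  R2 -= -4·R0 → [0,-5,-7]
  R2 -= 1·R1 → [0,0,-5]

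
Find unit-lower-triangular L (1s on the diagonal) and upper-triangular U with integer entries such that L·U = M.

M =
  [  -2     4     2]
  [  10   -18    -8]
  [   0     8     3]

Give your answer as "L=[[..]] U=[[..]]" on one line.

  r1 -= -5·r0 → [0,2,2]
  r2 -= 0·r0 → [0,8,3]
  r2 -= 4·r1 → [0,0,-5]

L=[[1,0,0],[-5,1,0],[0,4,1]] U=[[-2,4,2],[0,2,2],[0,0,-5]]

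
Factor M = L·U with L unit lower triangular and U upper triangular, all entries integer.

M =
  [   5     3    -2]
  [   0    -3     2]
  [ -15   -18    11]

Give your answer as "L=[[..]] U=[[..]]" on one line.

  r1 -= 0·r0 → [0,-3,2]
  r2 -= -3·r0 → [0,-9,5]
  r2 -= 3·r1 → [0,0,-1]

L=[[1,0,0],[0,1,0],[-3,3,1]] U=[[5,3,-2],[0,-3,2],[0,0,-1]]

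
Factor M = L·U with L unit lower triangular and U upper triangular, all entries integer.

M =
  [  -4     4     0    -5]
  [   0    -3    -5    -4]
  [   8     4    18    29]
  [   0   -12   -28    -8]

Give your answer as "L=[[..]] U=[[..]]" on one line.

L=[[1,0,0,0],[0,1,0,0],[-2,-4,1,0],[0,4,4,1]] U=[[-4,4,0,-5],[0,-3,-5,-4],[0,0,-2,3],[0,0,0,-4]]

  r1 -= 0·r0 → [0,-3,-5,-4]
  r2 -= -2·r0 → [0,12,18,19]
  r3 -= 0·r0 → [0,-12,-28,-8]
  r2 -= -4·r1 → [0,0,-2,3]
  r3 -= 4·r1 → [0,0,-8,8]
  r3 -= 4·r2 → [0,0,0,-4]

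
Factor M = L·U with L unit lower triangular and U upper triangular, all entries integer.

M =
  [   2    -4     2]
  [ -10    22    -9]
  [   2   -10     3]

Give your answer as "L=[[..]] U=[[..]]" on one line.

  r1 -= -5·r0 → [0,2,1]
  r2 -= 1·r0 → [0,-6,1]
  r2 -= -3·r1 → [0,0,4]

L=[[1,0,0],[-5,1,0],[1,-3,1]] U=[[2,-4,2],[0,2,1],[0,0,4]]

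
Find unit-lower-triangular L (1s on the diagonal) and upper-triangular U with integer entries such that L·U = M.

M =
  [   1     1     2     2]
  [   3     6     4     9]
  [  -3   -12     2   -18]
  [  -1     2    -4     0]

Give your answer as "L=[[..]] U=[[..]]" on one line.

  r1 -= 3·r0 → [0,3,-2,3]
  r2 -= -3·r0 → [0,-9,8,-12]
  r3 -= -1·r0 → [0,3,-2,2]
  r2 -= -3·r1 → [0,0,2,-3]
  r3 -= 1·r1 → [0,0,0,-1]
  r3 -= 0·r2 → [0,0,0,-1]

L=[[1,0,0,0],[3,1,0,0],[-3,-3,1,0],[-1,1,0,1]] U=[[1,1,2,2],[0,3,-2,3],[0,0,2,-3],[0,0,0,-1]]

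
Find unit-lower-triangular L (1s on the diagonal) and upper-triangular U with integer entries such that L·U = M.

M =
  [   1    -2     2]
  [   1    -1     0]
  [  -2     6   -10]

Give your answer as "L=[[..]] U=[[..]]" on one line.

L=[[1,0,0],[1,1,0],[-2,2,1]] U=[[1,-2,2],[0,1,-2],[0,0,-2]]

  r1 -= 1·r0 → [0,1,-2]
  r2 -= -2·r0 → [0,2,-6]
  r2 -= 2·r1 → [0,0,-2]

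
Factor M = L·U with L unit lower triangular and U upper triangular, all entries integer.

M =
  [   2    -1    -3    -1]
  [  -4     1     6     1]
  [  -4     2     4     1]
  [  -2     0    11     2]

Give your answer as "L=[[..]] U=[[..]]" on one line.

  r1 -= -2·r0 → [0,-1,0,-1]
  r2 -= -2·r0 → [0,0,-2,-1]
  r3 -= -1·r0 → [0,-1,8,1]
  r2 -= 0·r1 → [0,0,-2,-1]
  r3 -= 1·r1 → [0,0,8,2]
  r3 -= -4·r2 → [0,0,0,-2]

L=[[1,0,0,0],[-2,1,0,0],[-2,0,1,0],[-1,1,-4,1]] U=[[2,-1,-3,-1],[0,-1,0,-1],[0,0,-2,-1],[0,0,0,-2]]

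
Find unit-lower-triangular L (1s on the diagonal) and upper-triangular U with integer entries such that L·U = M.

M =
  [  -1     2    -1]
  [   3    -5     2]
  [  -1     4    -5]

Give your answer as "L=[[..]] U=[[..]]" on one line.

L=[[1,0,0],[-3,1,0],[1,2,1]] U=[[-1,2,-1],[0,1,-1],[0,0,-2]]

  r1 -= -3·r0 → [0,1,-1]
  r2 -= 1·r0 → [0,2,-4]
  r2 -= 2·r1 → [0,0,-2]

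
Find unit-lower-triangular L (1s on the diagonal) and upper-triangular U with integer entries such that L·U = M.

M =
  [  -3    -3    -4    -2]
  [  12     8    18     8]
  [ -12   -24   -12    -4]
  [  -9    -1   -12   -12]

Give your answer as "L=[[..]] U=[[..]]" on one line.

L=[[1,0,0,0],[-4,1,0,0],[4,3,1,0],[3,-2,-2,1]] U=[[-3,-3,-4,-2],[0,-4,2,0],[0,0,-2,4],[0,0,0,2]]

  r1 -= -4·r0 → [0,-4,2,0]
  r2 -= 4·r0 → [0,-12,4,4]
  r3 -= 3·r0 → [0,8,0,-6]
  r2 -= 3·r1 → [0,0,-2,4]
  r3 -= -2·r1 → [0,0,4,-6]
  r3 -= -2·r2 → [0,0,0,2]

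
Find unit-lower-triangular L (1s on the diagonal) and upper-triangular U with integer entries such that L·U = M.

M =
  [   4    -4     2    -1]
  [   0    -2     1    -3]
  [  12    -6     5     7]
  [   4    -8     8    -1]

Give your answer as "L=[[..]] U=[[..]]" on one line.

L=[[1,0,0,0],[0,1,0,0],[3,-3,1,0],[1,2,2,1]] U=[[4,-4,2,-1],[0,-2,1,-3],[0,0,2,1],[0,0,0,4]]

  row1 -= 0·row0 → [0,-2,1,-3]
  row2 -= 3·row0 → [0,6,-1,10]
  row3 -= 1·row0 → [0,-4,6,0]
  row2 -= -3·row1 → [0,0,2,1]
  row3 -= 2·row1 → [0,0,4,6]
  row3 -= 2·row2 → [0,0,0,4]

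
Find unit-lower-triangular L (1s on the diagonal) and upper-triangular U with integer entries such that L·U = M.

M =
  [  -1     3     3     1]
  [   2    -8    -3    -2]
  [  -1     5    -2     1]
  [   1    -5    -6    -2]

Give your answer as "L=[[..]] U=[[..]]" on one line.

L=[[1,0,0,0],[-2,1,0,0],[1,-1,1,0],[-1,1,3,1]] U=[[-1,3,3,1],[0,-2,3,0],[0,0,-2,0],[0,0,0,-1]]

  row1 -= -2·row0 → [0,-2,3,0]
  row2 -= 1·row0 → [0,2,-5,0]
  row3 -= -1·row0 → [0,-2,-3,-1]
  row2 -= -1·row1 → [0,0,-2,0]
  row3 -= 1·row1 → [0,0,-6,-1]
  row3 -= 3·row2 → [0,0,0,-1]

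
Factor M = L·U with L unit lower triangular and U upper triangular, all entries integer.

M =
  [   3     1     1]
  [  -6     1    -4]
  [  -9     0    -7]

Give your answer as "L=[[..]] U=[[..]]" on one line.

L=[[1,0,0],[-2,1,0],[-3,1,1]] U=[[3,1,1],[0,3,-2],[0,0,-2]]

  r1 -= -2·r0 → [0,3,-2]
  r2 -= -3·r0 → [0,3,-4]
  r2 -= 1·r1 → [0,0,-2]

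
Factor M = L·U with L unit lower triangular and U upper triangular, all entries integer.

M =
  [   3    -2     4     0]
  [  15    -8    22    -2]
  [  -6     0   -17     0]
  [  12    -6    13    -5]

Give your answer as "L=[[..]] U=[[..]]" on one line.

  r1 -= 5·r0 → [0,2,2,-2]
  r2 -= -2·r0 → [0,-4,-9,0]
  r3 -= 4·r0 → [0,2,-3,-5]
  r2 -= -2·r1 → [0,0,-5,-4]
  r3 -= 1·r1 → [0,0,-5,-3]
  r3 -= 1·r2 → [0,0,0,1]

L=[[1,0,0,0],[5,1,0,0],[-2,-2,1,0],[4,1,1,1]] U=[[3,-2,4,0],[0,2,2,-2],[0,0,-5,-4],[0,0,0,1]]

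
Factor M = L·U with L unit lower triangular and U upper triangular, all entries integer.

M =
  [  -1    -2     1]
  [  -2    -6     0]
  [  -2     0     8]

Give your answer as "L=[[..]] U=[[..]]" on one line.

  R1 -= 2·R0 → [0,-2,-2]
  R2 -= 2·R0 → [0,4,6]
  R2 -= -2·R1 → [0,0,2]

L=[[1,0,0],[2,1,0],[2,-2,1]] U=[[-1,-2,1],[0,-2,-2],[0,0,2]]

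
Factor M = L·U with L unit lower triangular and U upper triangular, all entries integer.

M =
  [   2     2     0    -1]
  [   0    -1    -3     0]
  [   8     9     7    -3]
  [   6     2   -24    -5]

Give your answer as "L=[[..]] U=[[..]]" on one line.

  R1 -= 0·R0 → [0,-1,-3,0]
  R2 -= 4·R0 → [0,1,7,1]
  R3 -= 3·R0 → [0,-4,-24,-2]
  R2 -= -1·R1 → [0,0,4,1]
  R3 -= 4·R1 → [0,0,-12,-2]
  R3 -= -3·R2 → [0,0,0,1]

L=[[1,0,0,0],[0,1,0,0],[4,-1,1,0],[3,4,-3,1]] U=[[2,2,0,-1],[0,-1,-3,0],[0,0,4,1],[0,0,0,1]]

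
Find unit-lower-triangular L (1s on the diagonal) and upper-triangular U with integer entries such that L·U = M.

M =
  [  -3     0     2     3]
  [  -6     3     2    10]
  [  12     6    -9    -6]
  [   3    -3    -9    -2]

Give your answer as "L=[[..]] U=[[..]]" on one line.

L=[[1,0,0,0],[2,1,0,0],[-4,2,1,0],[-1,-1,-3,1]] U=[[-3,0,2,3],[0,3,-2,4],[0,0,3,-2],[0,0,0,-1]]

  r1 -= 2·r0 → [0,3,-2,4]
  r2 -= -4·r0 → [0,6,-1,6]
  r3 -= -1·r0 → [0,-3,-7,1]
  r2 -= 2·r1 → [0,0,3,-2]
  r3 -= -1·r1 → [0,0,-9,5]
  r3 -= -3·r2 → [0,0,0,-1]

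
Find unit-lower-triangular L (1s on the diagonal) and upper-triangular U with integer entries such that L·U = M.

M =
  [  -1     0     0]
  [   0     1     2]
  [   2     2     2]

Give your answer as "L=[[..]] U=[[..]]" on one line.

  row1 -= 0·row0 → [0,1,2]
  row2 -= -2·row0 → [0,2,2]
  row2 -= 2·row1 → [0,0,-2]

L=[[1,0,0],[0,1,0],[-2,2,1]] U=[[-1,0,0],[0,1,2],[0,0,-2]]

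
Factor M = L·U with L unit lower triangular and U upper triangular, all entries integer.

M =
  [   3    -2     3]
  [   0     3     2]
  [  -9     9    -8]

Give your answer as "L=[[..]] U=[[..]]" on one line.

  r1 -= 0·r0 → [0,3,2]
  r2 -= -3·r0 → [0,3,1]
  r2 -= 1·r1 → [0,0,-1]

L=[[1,0,0],[0,1,0],[-3,1,1]] U=[[3,-2,3],[0,3,2],[0,0,-1]]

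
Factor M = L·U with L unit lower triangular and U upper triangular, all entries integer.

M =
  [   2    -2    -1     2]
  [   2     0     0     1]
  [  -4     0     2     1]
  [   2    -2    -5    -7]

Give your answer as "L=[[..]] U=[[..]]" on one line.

  r1 -= 1·r0 → [0,2,1,-1]
  r2 -= -2·r0 → [0,-4,0,5]
  r3 -= 1·r0 → [0,0,-4,-9]
  r2 -= -2·r1 → [0,0,2,3]
  r3 -= 0·r1 → [0,0,-4,-9]
  r3 -= -2·r2 → [0,0,0,-3]

L=[[1,0,0,0],[1,1,0,0],[-2,-2,1,0],[1,0,-2,1]] U=[[2,-2,-1,2],[0,2,1,-1],[0,0,2,3],[0,0,0,-3]]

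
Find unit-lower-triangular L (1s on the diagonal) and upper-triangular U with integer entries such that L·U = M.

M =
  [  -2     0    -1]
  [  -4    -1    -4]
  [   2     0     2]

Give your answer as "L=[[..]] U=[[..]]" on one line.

L=[[1,0,0],[2,1,0],[-1,0,1]] U=[[-2,0,-1],[0,-1,-2],[0,0,1]]

  R1 -= 2·R0 → [0,-1,-2]
  R2 -= -1·R0 → [0,0,1]
  R2 -= 0·R1 → [0,0,1]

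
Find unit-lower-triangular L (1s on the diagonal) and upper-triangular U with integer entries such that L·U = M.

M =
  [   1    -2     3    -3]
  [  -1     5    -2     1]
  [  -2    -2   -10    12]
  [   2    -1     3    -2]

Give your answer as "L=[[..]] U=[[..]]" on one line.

L=[[1,0,0,0],[-1,1,0,0],[-2,-2,1,0],[2,1,2,1]] U=[[1,-2,3,-3],[0,3,1,-2],[0,0,-2,2],[0,0,0,2]]

  r1 -= -1·r0 → [0,3,1,-2]
  r2 -= -2·r0 → [0,-6,-4,6]
  r3 -= 2·r0 → [0,3,-3,4]
  r2 -= -2·r1 → [0,0,-2,2]
  r3 -= 1·r1 → [0,0,-4,6]
  r3 -= 2·r2 → [0,0,0,2]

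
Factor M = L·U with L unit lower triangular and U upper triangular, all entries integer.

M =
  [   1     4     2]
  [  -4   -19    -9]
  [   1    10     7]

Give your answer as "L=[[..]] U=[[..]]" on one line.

L=[[1,0,0],[-4,1,0],[1,-2,1]] U=[[1,4,2],[0,-3,-1],[0,0,3]]

  row1 -= -4·row0 → [0,-3,-1]
  row2 -= 1·row0 → [0,6,5]
  row2 -= -2·row1 → [0,0,3]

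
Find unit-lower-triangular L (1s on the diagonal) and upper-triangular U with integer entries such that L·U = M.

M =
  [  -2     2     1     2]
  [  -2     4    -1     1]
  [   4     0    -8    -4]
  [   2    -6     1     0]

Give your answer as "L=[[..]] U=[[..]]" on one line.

L=[[1,0,0,0],[1,1,0,0],[-2,2,1,0],[-1,-2,1,1]] U=[[-2,2,1,2],[0,2,-2,-1],[0,0,-2,2],[0,0,0,-2]]

  R1 -= 1·R0 → [0,2,-2,-1]
  R2 -= -2·R0 → [0,4,-6,0]
  R3 -= -1·R0 → [0,-4,2,2]
  R2 -= 2·R1 → [0,0,-2,2]
  R3 -= -2·R1 → [0,0,-2,0]
  R3 -= 1·R2 → [0,0,0,-2]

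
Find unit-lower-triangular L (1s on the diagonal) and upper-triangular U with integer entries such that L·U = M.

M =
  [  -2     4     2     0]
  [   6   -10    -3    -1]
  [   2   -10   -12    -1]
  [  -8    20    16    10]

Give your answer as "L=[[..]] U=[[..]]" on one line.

L=[[1,0,0,0],[-3,1,0,0],[-1,-3,1,0],[4,2,-2,1]] U=[[-2,4,2,0],[0,2,3,-1],[0,0,-1,-4],[0,0,0,4]]

  R1 -= -3·R0 → [0,2,3,-1]
  R2 -= -1·R0 → [0,-6,-10,-1]
  R3 -= 4·R0 → [0,4,8,10]
  R2 -= -3·R1 → [0,0,-1,-4]
  R3 -= 2·R1 → [0,0,2,12]
  R3 -= -2·R2 → [0,0,0,4]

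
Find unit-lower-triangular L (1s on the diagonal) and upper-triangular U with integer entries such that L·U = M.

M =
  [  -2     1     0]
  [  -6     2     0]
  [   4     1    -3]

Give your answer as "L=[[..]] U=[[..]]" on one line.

  r1 -= 3·r0 → [0,-1,0]
  r2 -= -2·r0 → [0,3,-3]
  r2 -= -3·r1 → [0,0,-3]

L=[[1,0,0],[3,1,0],[-2,-3,1]] U=[[-2,1,0],[0,-1,0],[0,0,-3]]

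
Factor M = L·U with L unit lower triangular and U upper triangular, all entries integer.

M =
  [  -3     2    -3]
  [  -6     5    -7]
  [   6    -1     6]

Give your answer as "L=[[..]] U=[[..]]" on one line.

  row1 -= 2·row0 → [0,1,-1]
  row2 -= -2·row0 → [0,3,0]
  row2 -= 3·row1 → [0,0,3]

L=[[1,0,0],[2,1,0],[-2,3,1]] U=[[-3,2,-3],[0,1,-1],[0,0,3]]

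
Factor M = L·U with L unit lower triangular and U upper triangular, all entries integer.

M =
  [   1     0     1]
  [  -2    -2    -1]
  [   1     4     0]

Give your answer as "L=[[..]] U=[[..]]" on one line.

L=[[1,0,0],[-2,1,0],[1,-2,1]] U=[[1,0,1],[0,-2,1],[0,0,1]]

  row1 -= -2·row0 → [0,-2,1]
  row2 -= 1·row0 → [0,4,-1]
  row2 -= -2·row1 → [0,0,1]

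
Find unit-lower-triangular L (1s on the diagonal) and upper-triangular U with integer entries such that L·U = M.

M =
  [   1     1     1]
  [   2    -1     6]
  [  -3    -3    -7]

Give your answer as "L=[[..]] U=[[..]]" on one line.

  R1 -= 2·R0 → [0,-3,4]
  R2 -= -3·R0 → [0,0,-4]
  R2 -= 0·R1 → [0,0,-4]

L=[[1,0,0],[2,1,0],[-3,0,1]] U=[[1,1,1],[0,-3,4],[0,0,-4]]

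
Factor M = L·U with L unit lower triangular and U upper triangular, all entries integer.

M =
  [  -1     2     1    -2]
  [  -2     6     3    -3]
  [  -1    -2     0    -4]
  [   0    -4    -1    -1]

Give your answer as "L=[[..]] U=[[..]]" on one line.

L=[[1,0,0,0],[2,1,0,0],[1,-2,1,0],[0,-2,1,1]] U=[[-1,2,1,-2],[0,2,1,1],[0,0,1,0],[0,0,0,1]]

  R1 -= 2·R0 → [0,2,1,1]
  R2 -= 1·R0 → [0,-4,-1,-2]
  R3 -= 0·R0 → [0,-4,-1,-1]
  R2 -= -2·R1 → [0,0,1,0]
  R3 -= -2·R1 → [0,0,1,1]
  R3 -= 1·R2 → [0,0,0,1]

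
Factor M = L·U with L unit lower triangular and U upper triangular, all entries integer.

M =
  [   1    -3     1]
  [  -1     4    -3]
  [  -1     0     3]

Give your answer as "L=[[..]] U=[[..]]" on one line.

L=[[1,0,0],[-1,1,0],[-1,-3,1]] U=[[1,-3,1],[0,1,-2],[0,0,-2]]

  R1 -= -1·R0 → [0,1,-2]
  R2 -= -1·R0 → [0,-3,4]
  R2 -= -3·R1 → [0,0,-2]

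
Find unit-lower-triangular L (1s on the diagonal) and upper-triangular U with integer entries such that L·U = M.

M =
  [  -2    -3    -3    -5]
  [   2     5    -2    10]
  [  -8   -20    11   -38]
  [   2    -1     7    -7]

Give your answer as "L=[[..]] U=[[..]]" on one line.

L=[[1,0,0,0],[-1,1,0,0],[4,-4,1,0],[-1,-2,-2,1]] U=[[-2,-3,-3,-5],[0,2,-5,5],[0,0,3,2],[0,0,0,2]]

  R1 -= -1·R0 → [0,2,-5,5]
  R2 -= 4·R0 → [0,-8,23,-18]
  R3 -= -1·R0 → [0,-4,4,-12]
  R2 -= -4·R1 → [0,0,3,2]
  R3 -= -2·R1 → [0,0,-6,-2]
  R3 -= -2·R2 → [0,0,0,2]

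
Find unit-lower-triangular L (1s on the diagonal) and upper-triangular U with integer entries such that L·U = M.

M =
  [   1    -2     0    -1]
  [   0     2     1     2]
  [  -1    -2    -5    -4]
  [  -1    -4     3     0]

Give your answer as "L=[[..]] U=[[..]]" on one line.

L=[[1,0,0,0],[0,1,0,0],[-1,-2,1,0],[-1,-3,-2,1]] U=[[1,-2,0,-1],[0,2,1,2],[0,0,-3,-1],[0,0,0,3]]

  R1 -= 0·R0 → [0,2,1,2]
  R2 -= -1·R0 → [0,-4,-5,-5]
  R3 -= -1·R0 → [0,-6,3,-1]
  R2 -= -2·R1 → [0,0,-3,-1]
  R3 -= -3·R1 → [0,0,6,5]
  R3 -= -2·R2 → [0,0,0,3]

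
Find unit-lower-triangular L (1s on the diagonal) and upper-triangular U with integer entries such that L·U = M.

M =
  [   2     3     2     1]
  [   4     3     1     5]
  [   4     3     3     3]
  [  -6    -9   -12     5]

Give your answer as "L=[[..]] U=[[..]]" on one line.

L=[[1,0,0,0],[2,1,0,0],[2,1,1,0],[-3,0,-3,1]] U=[[2,3,2,1],[0,-3,-3,3],[0,0,2,-2],[0,0,0,2]]

  row1 -= 2·row0 → [0,-3,-3,3]
  row2 -= 2·row0 → [0,-3,-1,1]
  row3 -= -3·row0 → [0,0,-6,8]
  row2 -= 1·row1 → [0,0,2,-2]
  row3 -= 0·row1 → [0,0,-6,8]
  row3 -= -3·row2 → [0,0,0,2]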